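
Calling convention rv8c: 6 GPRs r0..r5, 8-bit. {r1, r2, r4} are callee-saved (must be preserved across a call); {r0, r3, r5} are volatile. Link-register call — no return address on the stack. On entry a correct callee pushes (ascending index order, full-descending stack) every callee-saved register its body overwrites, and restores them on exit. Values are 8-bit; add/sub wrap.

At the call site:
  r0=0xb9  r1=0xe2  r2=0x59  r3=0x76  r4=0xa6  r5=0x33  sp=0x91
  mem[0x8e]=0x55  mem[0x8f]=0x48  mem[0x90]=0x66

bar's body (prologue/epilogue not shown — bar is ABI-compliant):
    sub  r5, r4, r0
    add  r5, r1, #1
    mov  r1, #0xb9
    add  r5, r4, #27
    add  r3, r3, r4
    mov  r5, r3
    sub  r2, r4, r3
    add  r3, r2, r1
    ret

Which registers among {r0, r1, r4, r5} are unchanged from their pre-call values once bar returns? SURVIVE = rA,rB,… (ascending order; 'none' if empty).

prologue: push r1 -> mem[0x90]=0xe2, sp=0x90
prologue: push r2 -> mem[0x8f]=0x59, sp=0x8f
body[0] sub  r5, r4, r0 -> r5=0xed
body[1] add  r5, r1, #1 -> r5=0xe3
body[2] mov  r1, #0xb9 -> r1=0xb9
body[3] add  r5, r4, #27 -> r5=0xc1
body[4] add  r3, r3, r4 -> r3=0x1c
body[5] mov  r5, r3 -> r5=0x1c
body[6] sub  r2, r4, r3 -> r2=0x8a
body[7] add  r3, r2, r1 -> r3=0x43
epilogue: pop r2=0x59, sp=0x90
epilogue: pop r1=0xe2, sp=0x91
r0: caller-saved, written=False
r1: callee-saved, written=True
r4: callee-saved, written=False
r5: caller-saved, written=True

SURVIVE = r0,r1,r4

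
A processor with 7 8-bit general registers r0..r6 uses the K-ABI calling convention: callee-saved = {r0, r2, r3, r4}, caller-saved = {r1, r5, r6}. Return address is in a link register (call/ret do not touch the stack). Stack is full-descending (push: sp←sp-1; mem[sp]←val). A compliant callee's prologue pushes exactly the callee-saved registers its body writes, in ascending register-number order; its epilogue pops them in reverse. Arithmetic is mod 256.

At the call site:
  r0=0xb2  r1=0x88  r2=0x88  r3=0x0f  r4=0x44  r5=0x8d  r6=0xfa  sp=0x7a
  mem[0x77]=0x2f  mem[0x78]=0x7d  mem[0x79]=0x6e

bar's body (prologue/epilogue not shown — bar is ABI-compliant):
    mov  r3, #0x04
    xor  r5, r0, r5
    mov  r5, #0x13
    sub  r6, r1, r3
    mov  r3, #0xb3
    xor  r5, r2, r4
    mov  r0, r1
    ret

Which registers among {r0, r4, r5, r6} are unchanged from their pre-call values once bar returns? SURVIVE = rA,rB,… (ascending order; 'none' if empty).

SURVIVE = r0,r4

prologue: push r0 → mem[0x79]=0xb2, sp=0x79
prologue: push r3 → mem[0x78]=0x0f, sp=0x78
body[0] mov  r3, #0x04 → r3=0x04
body[1] xor  r5, r0, r5 → r5=0x3f
body[2] mov  r5, #0x13 → r5=0x13
body[3] sub  r6, r1, r3 → r6=0x84
body[4] mov  r3, #0xb3 → r3=0xb3
body[5] xor  r5, r2, r4 → r5=0xcc
body[6] mov  r0, r1 → r0=0x88
epilogue: pop r3=0x0f, sp=0x79
epilogue: pop r0=0xb2, sp=0x7a
r0: callee-saved, written=True
r4: callee-saved, written=False
r5: caller-saved, written=True
r6: caller-saved, written=True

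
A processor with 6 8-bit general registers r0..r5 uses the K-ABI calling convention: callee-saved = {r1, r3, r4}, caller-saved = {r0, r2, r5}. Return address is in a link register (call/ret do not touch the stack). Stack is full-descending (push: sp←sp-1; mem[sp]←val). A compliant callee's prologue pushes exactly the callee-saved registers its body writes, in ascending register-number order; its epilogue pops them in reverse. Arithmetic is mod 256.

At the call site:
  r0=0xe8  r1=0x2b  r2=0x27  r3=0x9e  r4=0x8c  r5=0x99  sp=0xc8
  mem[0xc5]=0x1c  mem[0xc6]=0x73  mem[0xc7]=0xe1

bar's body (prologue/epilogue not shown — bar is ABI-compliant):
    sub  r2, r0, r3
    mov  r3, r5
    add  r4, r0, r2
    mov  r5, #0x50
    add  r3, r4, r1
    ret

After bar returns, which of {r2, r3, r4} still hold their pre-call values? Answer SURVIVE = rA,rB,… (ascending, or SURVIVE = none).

SURVIVE = r3,r4

prologue: push r3 -> mem[0xc7]=0x9e, sp=0xc7
prologue: push r4 -> mem[0xc6]=0x8c, sp=0xc6
body[0] sub  r2, r0, r3 -> r2=0x4a
body[1] mov  r3, r5 -> r3=0x99
body[2] add  r4, r0, r2 -> r4=0x32
body[3] mov  r5, #0x50 -> r5=0x50
body[4] add  r3, r4, r1 -> r3=0x5d
epilogue: pop r4=0x8c, sp=0xc7
epilogue: pop r3=0x9e, sp=0xc8
r2: caller-saved, written=True
r3: callee-saved, written=True
r4: callee-saved, written=True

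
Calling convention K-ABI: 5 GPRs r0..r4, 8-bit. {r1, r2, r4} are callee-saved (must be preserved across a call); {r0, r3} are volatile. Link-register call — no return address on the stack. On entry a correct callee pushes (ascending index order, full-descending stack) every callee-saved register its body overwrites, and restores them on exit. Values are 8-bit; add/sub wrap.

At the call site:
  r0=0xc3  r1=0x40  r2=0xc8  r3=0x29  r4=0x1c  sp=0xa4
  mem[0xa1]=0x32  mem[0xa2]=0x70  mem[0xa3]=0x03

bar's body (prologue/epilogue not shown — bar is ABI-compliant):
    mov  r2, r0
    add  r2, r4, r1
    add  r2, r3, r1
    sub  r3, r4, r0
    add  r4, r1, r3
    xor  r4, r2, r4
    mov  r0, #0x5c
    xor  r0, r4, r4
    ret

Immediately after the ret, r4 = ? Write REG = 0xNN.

REG = 0x1c

prologue: push r2 → mem[0xa3]=0xc8, sp=0xa3
prologue: push r4 → mem[0xa2]=0x1c, sp=0xa2
body[0] mov  r2, r0 → r2=0xc3
body[1] add  r2, r4, r1 → r2=0x5c
body[2] add  r2, r3, r1 → r2=0x69
body[3] sub  r3, r4, r0 → r3=0x59
body[4] add  r4, r1, r3 → r4=0x99
body[5] xor  r4, r2, r4 → r4=0xf0
body[6] mov  r0, #0x5c → r0=0x5c
body[7] xor  r0, r4, r4 → r0=0x00
epilogue: pop r4=0x1c, sp=0xa3
epilogue: pop r2=0xc8, sp=0xa4
r4 is callee-saved → restored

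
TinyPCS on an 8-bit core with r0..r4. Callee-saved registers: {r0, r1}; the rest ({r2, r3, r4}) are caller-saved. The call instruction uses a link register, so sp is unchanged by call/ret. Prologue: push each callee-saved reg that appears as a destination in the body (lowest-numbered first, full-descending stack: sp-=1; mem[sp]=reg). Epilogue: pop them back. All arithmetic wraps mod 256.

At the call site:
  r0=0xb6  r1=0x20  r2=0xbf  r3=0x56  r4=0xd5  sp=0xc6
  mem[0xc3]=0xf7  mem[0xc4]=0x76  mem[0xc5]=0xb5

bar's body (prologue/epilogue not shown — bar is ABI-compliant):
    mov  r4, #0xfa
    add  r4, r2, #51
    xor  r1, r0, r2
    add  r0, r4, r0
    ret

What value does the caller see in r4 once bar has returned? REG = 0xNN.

REG = 0xf2

prologue: push r0 -> mem[0xc5]=0xb6, sp=0xc5
prologue: push r1 -> mem[0xc4]=0x20, sp=0xc4
body[0] mov  r4, #0xfa -> r4=0xfa
body[1] add  r4, r2, #51 -> r4=0xf2
body[2] xor  r1, r0, r2 -> r1=0x09
body[3] add  r0, r4, r0 -> r0=0xa8
epilogue: pop r1=0x20, sp=0xc5
epilogue: pop r0=0xb6, sp=0xc6
r4 is caller-saved -> body value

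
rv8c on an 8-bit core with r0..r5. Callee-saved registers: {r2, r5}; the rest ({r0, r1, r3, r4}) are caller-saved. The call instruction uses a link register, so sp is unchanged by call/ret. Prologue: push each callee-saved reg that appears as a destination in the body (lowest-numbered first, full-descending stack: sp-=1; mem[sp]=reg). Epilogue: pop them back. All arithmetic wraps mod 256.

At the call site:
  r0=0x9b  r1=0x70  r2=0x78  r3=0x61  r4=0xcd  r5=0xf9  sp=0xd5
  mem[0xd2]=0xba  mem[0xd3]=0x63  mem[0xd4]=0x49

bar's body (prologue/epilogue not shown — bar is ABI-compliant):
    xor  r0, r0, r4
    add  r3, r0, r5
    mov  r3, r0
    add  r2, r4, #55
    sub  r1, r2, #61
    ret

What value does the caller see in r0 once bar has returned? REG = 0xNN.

REG = 0x56

prologue: push r2 -> mem[0xd4]=0x78, sp=0xd4
body[0] xor  r0, r0, r4 -> r0=0x56
body[1] add  r3, r0, r5 -> r3=0x4f
body[2] mov  r3, r0 -> r3=0x56
body[3] add  r2, r4, #55 -> r2=0x04
body[4] sub  r1, r2, #61 -> r1=0xc7
epilogue: pop r2=0x78, sp=0xd5
r0 is caller-saved -> body value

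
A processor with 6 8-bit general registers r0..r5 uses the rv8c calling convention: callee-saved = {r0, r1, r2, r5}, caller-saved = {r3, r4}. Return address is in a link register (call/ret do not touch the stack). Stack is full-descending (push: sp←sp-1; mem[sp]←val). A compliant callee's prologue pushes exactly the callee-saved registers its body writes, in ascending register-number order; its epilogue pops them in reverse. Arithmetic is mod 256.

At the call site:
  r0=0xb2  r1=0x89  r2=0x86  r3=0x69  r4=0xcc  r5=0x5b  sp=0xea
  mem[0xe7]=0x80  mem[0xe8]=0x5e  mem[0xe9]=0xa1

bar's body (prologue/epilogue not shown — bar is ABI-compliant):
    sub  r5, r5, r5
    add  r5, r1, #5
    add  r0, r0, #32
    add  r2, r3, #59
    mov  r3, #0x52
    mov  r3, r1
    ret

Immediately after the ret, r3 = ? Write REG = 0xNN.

REG = 0x89

prologue: push r0 → mem[0xe9]=0xb2, sp=0xe9
prologue: push r2 → mem[0xe8]=0x86, sp=0xe8
prologue: push r5 → mem[0xe7]=0x5b, sp=0xe7
body[0] sub  r5, r5, r5 → r5=0x00
body[1] add  r5, r1, #5 → r5=0x8e
body[2] add  r0, r0, #32 → r0=0xd2
body[3] add  r2, r3, #59 → r2=0xa4
body[4] mov  r3, #0x52 → r3=0x52
body[5] mov  r3, r1 → r3=0x89
epilogue: pop r5=0x5b, sp=0xe8
epilogue: pop r2=0x86, sp=0xe9
epilogue: pop r0=0xb2, sp=0xea
r3 is caller-saved → body value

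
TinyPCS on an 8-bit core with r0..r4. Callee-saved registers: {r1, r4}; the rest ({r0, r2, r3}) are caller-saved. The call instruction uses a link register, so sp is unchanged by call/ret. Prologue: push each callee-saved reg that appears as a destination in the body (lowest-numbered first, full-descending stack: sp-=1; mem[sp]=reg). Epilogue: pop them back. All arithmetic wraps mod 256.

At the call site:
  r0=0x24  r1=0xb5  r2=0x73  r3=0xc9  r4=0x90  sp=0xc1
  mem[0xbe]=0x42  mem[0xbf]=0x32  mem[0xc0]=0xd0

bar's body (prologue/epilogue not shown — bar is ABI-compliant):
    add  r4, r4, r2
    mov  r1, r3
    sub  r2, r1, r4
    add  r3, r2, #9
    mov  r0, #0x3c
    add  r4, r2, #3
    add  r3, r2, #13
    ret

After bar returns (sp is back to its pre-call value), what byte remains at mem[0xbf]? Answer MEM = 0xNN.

MEM = 0x90

prologue: push r1 -> mem[0xc0]=0xb5, sp=0xc0
prologue: push r4 -> mem[0xbf]=0x90, sp=0xbf
body[0] add  r4, r4, r2 -> r4=0x03
body[1] mov  r1, r3 -> r1=0xc9
body[2] sub  r2, r1, r4 -> r2=0xc6
body[3] add  r3, r2, #9 -> r3=0xcf
body[4] mov  r0, #0x3c -> r0=0x3c
body[5] add  r4, r2, #3 -> r4=0xc9
body[6] add  r3, r2, #13 -> r3=0xd3
epilogue: pop r4=0x90, sp=0xc0
epilogue: pop r1=0xb5, sp=0xc1
prologue pushed ['r1', 'r4'] at ['0xc0', '0xbf']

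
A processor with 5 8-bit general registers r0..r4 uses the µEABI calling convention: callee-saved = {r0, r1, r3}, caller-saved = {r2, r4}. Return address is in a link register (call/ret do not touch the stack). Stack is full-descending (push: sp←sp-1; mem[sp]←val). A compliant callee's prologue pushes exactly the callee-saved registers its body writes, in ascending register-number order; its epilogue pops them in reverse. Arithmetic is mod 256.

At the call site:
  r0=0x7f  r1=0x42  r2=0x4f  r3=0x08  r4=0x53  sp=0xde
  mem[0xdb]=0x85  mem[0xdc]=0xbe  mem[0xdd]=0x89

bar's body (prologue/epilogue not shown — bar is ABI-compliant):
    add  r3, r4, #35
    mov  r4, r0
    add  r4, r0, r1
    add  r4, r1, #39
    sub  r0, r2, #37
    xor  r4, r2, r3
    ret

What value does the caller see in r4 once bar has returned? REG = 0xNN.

REG = 0x39

prologue: push r0 → mem[0xdd]=0x7f, sp=0xdd
prologue: push r3 → mem[0xdc]=0x08, sp=0xdc
body[0] add  r3, r4, #35 → r3=0x76
body[1] mov  r4, r0 → r4=0x7f
body[2] add  r4, r0, r1 → r4=0xc1
body[3] add  r4, r1, #39 → r4=0x69
body[4] sub  r0, r2, #37 → r0=0x2a
body[5] xor  r4, r2, r3 → r4=0x39
epilogue: pop r3=0x08, sp=0xdd
epilogue: pop r0=0x7f, sp=0xde
r4 is caller-saved → body value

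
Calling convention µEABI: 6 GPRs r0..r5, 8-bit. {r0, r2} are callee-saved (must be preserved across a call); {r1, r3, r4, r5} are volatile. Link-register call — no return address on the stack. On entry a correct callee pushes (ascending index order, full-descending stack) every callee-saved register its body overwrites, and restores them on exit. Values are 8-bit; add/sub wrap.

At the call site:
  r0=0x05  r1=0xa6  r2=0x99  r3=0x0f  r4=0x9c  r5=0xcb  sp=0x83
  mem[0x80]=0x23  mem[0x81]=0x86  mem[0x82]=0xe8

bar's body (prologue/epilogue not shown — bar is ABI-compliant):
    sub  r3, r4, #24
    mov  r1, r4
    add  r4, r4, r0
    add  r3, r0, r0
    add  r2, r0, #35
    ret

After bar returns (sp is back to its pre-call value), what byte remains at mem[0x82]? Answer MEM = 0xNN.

prologue: push r2 → mem[0x82]=0x99, sp=0x82
body[0] sub  r3, r4, #24 → r3=0x84
body[1] mov  r1, r4 → r1=0x9c
body[2] add  r4, r4, r0 → r4=0xa1
body[3] add  r3, r0, r0 → r3=0x0a
body[4] add  r2, r0, #35 → r2=0x28
epilogue: pop r2=0x99, sp=0x83
prologue pushed ['r2'] at ['0x82']

MEM = 0x99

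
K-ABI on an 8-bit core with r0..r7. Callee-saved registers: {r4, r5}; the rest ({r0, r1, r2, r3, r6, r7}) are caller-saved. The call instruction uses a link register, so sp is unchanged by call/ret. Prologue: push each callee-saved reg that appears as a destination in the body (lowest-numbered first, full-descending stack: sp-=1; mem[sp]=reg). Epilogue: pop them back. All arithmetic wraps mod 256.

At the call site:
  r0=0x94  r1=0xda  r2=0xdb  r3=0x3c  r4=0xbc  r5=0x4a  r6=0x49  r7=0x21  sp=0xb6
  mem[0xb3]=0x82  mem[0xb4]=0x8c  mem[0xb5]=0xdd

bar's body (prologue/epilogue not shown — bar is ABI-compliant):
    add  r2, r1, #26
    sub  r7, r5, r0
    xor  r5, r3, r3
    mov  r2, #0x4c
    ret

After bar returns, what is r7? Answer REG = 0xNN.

prologue: push r5 -> mem[0xb5]=0x4a, sp=0xb5
body[0] add  r2, r1, #26 -> r2=0xf4
body[1] sub  r7, r5, r0 -> r7=0xb6
body[2] xor  r5, r3, r3 -> r5=0x00
body[3] mov  r2, #0x4c -> r2=0x4c
epilogue: pop r5=0x4a, sp=0xb6
r7 is caller-saved -> body value

REG = 0xb6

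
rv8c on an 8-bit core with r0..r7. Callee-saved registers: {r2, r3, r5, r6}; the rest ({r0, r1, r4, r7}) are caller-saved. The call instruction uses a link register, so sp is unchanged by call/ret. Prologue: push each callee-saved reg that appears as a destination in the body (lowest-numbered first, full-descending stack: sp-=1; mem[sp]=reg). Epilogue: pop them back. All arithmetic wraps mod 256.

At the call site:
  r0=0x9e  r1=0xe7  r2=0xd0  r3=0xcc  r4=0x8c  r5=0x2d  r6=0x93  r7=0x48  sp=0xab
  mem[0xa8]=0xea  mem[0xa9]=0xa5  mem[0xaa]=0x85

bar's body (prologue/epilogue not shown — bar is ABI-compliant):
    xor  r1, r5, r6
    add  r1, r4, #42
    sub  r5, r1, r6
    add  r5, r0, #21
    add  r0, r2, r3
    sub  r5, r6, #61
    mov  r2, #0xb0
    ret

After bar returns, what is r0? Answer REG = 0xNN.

REG = 0x9c

prologue: push r2 → mem[0xaa]=0xd0, sp=0xaa
prologue: push r5 → mem[0xa9]=0x2d, sp=0xa9
body[0] xor  r1, r5, r6 → r1=0xbe
body[1] add  r1, r4, #42 → r1=0xb6
body[2] sub  r5, r1, r6 → r5=0x23
body[3] add  r5, r0, #21 → r5=0xb3
body[4] add  r0, r2, r3 → r0=0x9c
body[5] sub  r5, r6, #61 → r5=0x56
body[6] mov  r2, #0xb0 → r2=0xb0
epilogue: pop r5=0x2d, sp=0xaa
epilogue: pop r2=0xd0, sp=0xab
r0 is caller-saved → body value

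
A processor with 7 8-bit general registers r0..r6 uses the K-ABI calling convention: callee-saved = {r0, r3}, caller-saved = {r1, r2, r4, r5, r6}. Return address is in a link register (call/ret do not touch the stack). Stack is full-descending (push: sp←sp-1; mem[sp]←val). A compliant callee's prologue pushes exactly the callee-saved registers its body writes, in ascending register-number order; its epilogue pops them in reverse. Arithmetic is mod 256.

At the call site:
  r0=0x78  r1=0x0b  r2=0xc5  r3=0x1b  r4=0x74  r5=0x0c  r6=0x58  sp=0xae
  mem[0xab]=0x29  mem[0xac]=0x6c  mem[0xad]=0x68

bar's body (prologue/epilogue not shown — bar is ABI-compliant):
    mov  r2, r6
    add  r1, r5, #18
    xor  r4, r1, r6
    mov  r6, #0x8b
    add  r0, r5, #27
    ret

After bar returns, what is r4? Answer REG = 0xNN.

prologue: push r0 -> mem[0xad]=0x78, sp=0xad
body[0] mov  r2, r6 -> r2=0x58
body[1] add  r1, r5, #18 -> r1=0x1e
body[2] xor  r4, r1, r6 -> r4=0x46
body[3] mov  r6, #0x8b -> r6=0x8b
body[4] add  r0, r5, #27 -> r0=0x27
epilogue: pop r0=0x78, sp=0xae
r4 is caller-saved -> body value

REG = 0x46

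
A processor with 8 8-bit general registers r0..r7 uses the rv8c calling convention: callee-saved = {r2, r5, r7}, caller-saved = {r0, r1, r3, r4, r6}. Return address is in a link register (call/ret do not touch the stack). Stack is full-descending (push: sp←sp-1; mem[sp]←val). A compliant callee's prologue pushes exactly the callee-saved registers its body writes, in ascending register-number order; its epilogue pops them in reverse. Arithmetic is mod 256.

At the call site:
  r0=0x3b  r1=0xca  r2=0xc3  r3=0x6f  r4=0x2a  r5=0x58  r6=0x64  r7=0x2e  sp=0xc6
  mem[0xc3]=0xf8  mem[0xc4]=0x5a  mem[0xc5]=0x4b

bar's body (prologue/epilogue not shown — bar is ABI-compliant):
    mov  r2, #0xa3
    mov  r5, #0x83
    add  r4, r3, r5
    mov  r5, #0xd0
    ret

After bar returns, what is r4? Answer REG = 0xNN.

prologue: push r2 -> mem[0xc5]=0xc3, sp=0xc5
prologue: push r5 -> mem[0xc4]=0x58, sp=0xc4
body[0] mov  r2, #0xa3 -> r2=0xa3
body[1] mov  r5, #0x83 -> r5=0x83
body[2] add  r4, r3, r5 -> r4=0xf2
body[3] mov  r5, #0xd0 -> r5=0xd0
epilogue: pop r5=0x58, sp=0xc5
epilogue: pop r2=0xc3, sp=0xc6
r4 is caller-saved -> body value

REG = 0xf2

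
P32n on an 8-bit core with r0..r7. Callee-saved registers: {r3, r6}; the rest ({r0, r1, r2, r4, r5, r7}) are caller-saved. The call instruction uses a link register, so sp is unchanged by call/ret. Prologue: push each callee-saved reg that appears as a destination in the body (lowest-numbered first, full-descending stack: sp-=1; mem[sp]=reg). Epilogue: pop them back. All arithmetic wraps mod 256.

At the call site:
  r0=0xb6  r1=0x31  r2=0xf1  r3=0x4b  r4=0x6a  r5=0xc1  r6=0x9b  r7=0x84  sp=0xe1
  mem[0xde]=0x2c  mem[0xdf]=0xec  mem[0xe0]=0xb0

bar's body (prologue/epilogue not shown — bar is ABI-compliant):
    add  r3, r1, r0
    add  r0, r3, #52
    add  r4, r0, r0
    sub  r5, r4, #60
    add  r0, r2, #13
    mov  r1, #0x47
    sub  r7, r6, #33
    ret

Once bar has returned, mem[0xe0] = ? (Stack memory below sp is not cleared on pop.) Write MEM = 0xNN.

MEM = 0x4b

prologue: push r3 → mem[0xe0]=0x4b, sp=0xe0
body[0] add  r3, r1, r0 → r3=0xe7
body[1] add  r0, r3, #52 → r0=0x1b
body[2] add  r4, r0, r0 → r4=0x36
body[3] sub  r5, r4, #60 → r5=0xfa
body[4] add  r0, r2, #13 → r0=0xfe
body[5] mov  r1, #0x47 → r1=0x47
body[6] sub  r7, r6, #33 → r7=0x7a
epilogue: pop r3=0x4b, sp=0xe1
prologue pushed ['r3'] at ['0xe0']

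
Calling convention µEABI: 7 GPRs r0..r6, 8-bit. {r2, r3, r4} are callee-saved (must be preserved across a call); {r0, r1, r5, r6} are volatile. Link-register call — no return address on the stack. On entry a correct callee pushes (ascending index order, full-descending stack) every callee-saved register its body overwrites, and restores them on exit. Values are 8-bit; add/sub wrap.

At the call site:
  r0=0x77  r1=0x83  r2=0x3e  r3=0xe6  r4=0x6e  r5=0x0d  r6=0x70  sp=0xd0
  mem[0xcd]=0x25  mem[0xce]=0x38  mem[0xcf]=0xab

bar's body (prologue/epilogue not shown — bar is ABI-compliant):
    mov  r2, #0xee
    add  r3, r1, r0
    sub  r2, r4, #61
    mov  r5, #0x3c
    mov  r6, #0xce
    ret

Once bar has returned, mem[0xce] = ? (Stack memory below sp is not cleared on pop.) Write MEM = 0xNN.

prologue: push r2 → mem[0xcf]=0x3e, sp=0xcf
prologue: push r3 → mem[0xce]=0xe6, sp=0xce
body[0] mov  r2, #0xee → r2=0xee
body[1] add  r3, r1, r0 → r3=0xfa
body[2] sub  r2, r4, #61 → r2=0x31
body[3] mov  r5, #0x3c → r5=0x3c
body[4] mov  r6, #0xce → r6=0xce
epilogue: pop r3=0xe6, sp=0xcf
epilogue: pop r2=0x3e, sp=0xd0
prologue pushed ['r2', 'r3'] at ['0xcf', '0xce']

MEM = 0xe6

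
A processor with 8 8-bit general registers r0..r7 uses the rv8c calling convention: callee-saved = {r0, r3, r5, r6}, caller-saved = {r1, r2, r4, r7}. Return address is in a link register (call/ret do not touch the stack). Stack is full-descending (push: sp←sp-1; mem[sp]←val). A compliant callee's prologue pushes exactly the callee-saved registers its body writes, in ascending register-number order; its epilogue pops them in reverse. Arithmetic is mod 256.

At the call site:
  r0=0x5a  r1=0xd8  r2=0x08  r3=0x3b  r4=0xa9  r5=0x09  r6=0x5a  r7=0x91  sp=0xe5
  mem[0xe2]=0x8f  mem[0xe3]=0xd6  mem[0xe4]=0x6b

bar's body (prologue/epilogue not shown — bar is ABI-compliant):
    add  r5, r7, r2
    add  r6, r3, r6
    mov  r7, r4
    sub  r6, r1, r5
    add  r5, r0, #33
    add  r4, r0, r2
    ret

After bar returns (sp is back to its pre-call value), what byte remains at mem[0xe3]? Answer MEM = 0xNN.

MEM = 0x5a

prologue: push r5 -> mem[0xe4]=0x09, sp=0xe4
prologue: push r6 -> mem[0xe3]=0x5a, sp=0xe3
body[0] add  r5, r7, r2 -> r5=0x99
body[1] add  r6, r3, r6 -> r6=0x95
body[2] mov  r7, r4 -> r7=0xa9
body[3] sub  r6, r1, r5 -> r6=0x3f
body[4] add  r5, r0, #33 -> r5=0x7b
body[5] add  r4, r0, r2 -> r4=0x62
epilogue: pop r6=0x5a, sp=0xe4
epilogue: pop r5=0x09, sp=0xe5
prologue pushed ['r5', 'r6'] at ['0xe4', '0xe3']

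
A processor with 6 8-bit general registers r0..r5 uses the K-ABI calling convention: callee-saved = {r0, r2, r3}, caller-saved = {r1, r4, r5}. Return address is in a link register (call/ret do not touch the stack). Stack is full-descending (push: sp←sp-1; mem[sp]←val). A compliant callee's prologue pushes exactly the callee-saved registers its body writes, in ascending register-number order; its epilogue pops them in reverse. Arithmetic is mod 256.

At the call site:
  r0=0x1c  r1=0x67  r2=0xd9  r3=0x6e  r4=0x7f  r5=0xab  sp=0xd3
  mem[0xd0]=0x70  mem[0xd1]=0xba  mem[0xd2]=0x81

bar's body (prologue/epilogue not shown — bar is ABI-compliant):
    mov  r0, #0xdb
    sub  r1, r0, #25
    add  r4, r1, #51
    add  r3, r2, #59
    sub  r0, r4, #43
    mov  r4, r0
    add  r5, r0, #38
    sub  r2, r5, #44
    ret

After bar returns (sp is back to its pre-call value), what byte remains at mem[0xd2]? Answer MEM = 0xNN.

MEM = 0x1c

prologue: push r0 → mem[0xd2]=0x1c, sp=0xd2
prologue: push r2 → mem[0xd1]=0xd9, sp=0xd1
prologue: push r3 → mem[0xd0]=0x6e, sp=0xd0
body[0] mov  r0, #0xdb → r0=0xdb
body[1] sub  r1, r0, #25 → r1=0xc2
body[2] add  r4, r1, #51 → r4=0xf5
body[3] add  r3, r2, #59 → r3=0x14
body[4] sub  r0, r4, #43 → r0=0xca
body[5] mov  r4, r0 → r4=0xca
body[6] add  r5, r0, #38 → r5=0xf0
body[7] sub  r2, r5, #44 → r2=0xc4
epilogue: pop r3=0x6e, sp=0xd1
epilogue: pop r2=0xd9, sp=0xd2
epilogue: pop r0=0x1c, sp=0xd3
prologue pushed ['r0', 'r2', 'r3'] at ['0xd2', '0xd1', '0xd0']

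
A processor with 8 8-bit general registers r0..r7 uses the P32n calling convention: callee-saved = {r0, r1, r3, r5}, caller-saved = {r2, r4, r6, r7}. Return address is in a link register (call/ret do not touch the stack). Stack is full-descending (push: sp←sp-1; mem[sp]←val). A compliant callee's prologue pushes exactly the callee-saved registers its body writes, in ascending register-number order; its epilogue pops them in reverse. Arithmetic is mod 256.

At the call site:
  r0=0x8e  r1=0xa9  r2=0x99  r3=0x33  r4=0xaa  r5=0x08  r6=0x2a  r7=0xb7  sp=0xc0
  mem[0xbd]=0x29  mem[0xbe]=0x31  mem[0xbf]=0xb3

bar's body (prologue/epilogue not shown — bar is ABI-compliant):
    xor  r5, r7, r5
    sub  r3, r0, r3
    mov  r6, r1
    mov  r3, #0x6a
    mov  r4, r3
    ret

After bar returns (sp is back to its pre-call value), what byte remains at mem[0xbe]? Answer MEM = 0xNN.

MEM = 0x08

prologue: push r3 → mem[0xbf]=0x33, sp=0xbf
prologue: push r5 → mem[0xbe]=0x08, sp=0xbe
body[0] xor  r5, r7, r5 → r5=0xbf
body[1] sub  r3, r0, r3 → r3=0x5b
body[2] mov  r6, r1 → r6=0xa9
body[3] mov  r3, #0x6a → r3=0x6a
body[4] mov  r4, r3 → r4=0x6a
epilogue: pop r5=0x08, sp=0xbf
epilogue: pop r3=0x33, sp=0xc0
prologue pushed ['r3', 'r5'] at ['0xbf', '0xbe']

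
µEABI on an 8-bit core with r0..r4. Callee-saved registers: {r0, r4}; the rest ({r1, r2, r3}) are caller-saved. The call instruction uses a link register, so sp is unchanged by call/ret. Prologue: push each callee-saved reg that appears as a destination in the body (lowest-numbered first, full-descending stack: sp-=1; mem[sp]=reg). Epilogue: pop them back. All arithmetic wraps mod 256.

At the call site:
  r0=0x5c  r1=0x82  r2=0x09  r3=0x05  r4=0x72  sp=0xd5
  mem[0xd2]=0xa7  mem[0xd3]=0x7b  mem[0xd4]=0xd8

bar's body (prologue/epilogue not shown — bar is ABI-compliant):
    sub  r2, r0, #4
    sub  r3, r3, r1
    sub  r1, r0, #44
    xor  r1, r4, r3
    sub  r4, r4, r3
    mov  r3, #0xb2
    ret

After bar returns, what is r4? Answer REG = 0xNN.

prologue: push r4 → mem[0xd4]=0x72, sp=0xd4
body[0] sub  r2, r0, #4 → r2=0x58
body[1] sub  r3, r3, r1 → r3=0x83
body[2] sub  r1, r0, #44 → r1=0x30
body[3] xor  r1, r4, r3 → r1=0xf1
body[4] sub  r4, r4, r3 → r4=0xef
body[5] mov  r3, #0xb2 → r3=0xb2
epilogue: pop r4=0x72, sp=0xd5
r4 is callee-saved → restored

REG = 0x72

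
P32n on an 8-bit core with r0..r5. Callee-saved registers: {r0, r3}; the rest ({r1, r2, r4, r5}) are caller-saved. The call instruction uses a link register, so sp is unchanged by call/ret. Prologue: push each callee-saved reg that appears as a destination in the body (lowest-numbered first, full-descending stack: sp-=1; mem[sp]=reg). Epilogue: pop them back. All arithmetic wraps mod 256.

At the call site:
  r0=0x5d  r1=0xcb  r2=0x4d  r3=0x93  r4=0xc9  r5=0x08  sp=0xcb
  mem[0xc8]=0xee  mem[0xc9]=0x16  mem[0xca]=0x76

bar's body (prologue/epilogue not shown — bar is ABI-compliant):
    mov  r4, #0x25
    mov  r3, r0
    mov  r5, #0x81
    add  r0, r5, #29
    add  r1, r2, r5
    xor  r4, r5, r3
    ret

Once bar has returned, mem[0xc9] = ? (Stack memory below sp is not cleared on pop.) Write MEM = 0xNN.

prologue: push r0 -> mem[0xca]=0x5d, sp=0xca
prologue: push r3 -> mem[0xc9]=0x93, sp=0xc9
body[0] mov  r4, #0x25 -> r4=0x25
body[1] mov  r3, r0 -> r3=0x5d
body[2] mov  r5, #0x81 -> r5=0x81
body[3] add  r0, r5, #29 -> r0=0x9e
body[4] add  r1, r2, r5 -> r1=0xce
body[5] xor  r4, r5, r3 -> r4=0xdc
epilogue: pop r3=0x93, sp=0xca
epilogue: pop r0=0x5d, sp=0xcb
prologue pushed ['r0', 'r3'] at ['0xca', '0xc9']

MEM = 0x93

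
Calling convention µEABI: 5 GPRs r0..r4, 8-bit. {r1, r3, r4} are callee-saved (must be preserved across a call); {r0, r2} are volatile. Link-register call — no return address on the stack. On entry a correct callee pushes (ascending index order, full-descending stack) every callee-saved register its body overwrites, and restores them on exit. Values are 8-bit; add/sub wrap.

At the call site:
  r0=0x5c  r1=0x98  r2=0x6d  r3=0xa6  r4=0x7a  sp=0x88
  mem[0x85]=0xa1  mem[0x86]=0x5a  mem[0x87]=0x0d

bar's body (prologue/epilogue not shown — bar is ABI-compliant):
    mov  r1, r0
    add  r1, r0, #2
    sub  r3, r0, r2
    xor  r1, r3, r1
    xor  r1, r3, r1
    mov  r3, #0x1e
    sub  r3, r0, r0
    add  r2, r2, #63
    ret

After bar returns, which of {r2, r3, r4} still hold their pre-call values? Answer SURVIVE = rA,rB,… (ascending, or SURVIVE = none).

prologue: push r1 → mem[0x87]=0x98, sp=0x87
prologue: push r3 → mem[0x86]=0xa6, sp=0x86
body[0] mov  r1, r0 → r1=0x5c
body[1] add  r1, r0, #2 → r1=0x5e
body[2] sub  r3, r0, r2 → r3=0xef
body[3] xor  r1, r3, r1 → r1=0xb1
body[4] xor  r1, r3, r1 → r1=0x5e
body[5] mov  r3, #0x1e → r3=0x1e
body[6] sub  r3, r0, r0 → r3=0x00
body[7] add  r2, r2, #63 → r2=0xac
epilogue: pop r3=0xa6, sp=0x87
epilogue: pop r1=0x98, sp=0x88
r2: caller-saved, written=True
r3: callee-saved, written=True
r4: callee-saved, written=False

SURVIVE = r3,r4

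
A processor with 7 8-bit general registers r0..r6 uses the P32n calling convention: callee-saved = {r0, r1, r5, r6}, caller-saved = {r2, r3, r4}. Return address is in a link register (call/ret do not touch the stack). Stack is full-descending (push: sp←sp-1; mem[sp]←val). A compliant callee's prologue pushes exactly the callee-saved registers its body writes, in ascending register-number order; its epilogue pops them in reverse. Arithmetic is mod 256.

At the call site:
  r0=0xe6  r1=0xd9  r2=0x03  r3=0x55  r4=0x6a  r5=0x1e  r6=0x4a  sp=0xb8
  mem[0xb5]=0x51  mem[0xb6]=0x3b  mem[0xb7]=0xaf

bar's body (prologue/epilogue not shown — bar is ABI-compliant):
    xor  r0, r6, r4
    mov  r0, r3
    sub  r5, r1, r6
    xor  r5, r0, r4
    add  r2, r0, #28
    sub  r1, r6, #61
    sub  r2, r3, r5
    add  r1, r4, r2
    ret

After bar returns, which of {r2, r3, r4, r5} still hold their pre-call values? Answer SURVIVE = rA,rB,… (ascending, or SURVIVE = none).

SURVIVE = r3,r4,r5

prologue: push r0 → mem[0xb7]=0xe6, sp=0xb7
prologue: push r1 → mem[0xb6]=0xd9, sp=0xb6
prologue: push r5 → mem[0xb5]=0x1e, sp=0xb5
body[0] xor  r0, r6, r4 → r0=0x20
body[1] mov  r0, r3 → r0=0x55
body[2] sub  r5, r1, r6 → r5=0x8f
body[3] xor  r5, r0, r4 → r5=0x3f
body[4] add  r2, r0, #28 → r2=0x71
body[5] sub  r1, r6, #61 → r1=0x0d
body[6] sub  r2, r3, r5 → r2=0x16
body[7] add  r1, r4, r2 → r1=0x80
epilogue: pop r5=0x1e, sp=0xb6
epilogue: pop r1=0xd9, sp=0xb7
epilogue: pop r0=0xe6, sp=0xb8
r2: caller-saved, written=True
r3: caller-saved, written=False
r4: caller-saved, written=False
r5: callee-saved, written=True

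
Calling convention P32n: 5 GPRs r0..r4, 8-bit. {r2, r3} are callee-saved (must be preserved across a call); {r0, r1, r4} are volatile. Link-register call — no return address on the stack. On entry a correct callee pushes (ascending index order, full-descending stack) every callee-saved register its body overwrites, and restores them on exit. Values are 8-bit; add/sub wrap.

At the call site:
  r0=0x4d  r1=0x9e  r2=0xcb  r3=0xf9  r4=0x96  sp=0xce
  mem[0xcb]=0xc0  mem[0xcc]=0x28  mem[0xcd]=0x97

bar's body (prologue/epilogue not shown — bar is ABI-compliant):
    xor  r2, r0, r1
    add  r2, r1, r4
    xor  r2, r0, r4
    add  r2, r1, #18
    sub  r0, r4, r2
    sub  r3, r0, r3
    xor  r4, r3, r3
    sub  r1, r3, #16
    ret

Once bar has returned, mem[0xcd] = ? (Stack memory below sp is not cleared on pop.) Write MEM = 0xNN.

prologue: push r2 → mem[0xcd]=0xcb, sp=0xcd
prologue: push r3 → mem[0xcc]=0xf9, sp=0xcc
body[0] xor  r2, r0, r1 → r2=0xd3
body[1] add  r2, r1, r4 → r2=0x34
body[2] xor  r2, r0, r4 → r2=0xdb
body[3] add  r2, r1, #18 → r2=0xb0
body[4] sub  r0, r4, r2 → r0=0xe6
body[5] sub  r3, r0, r3 → r3=0xed
body[6] xor  r4, r3, r3 → r4=0x00
body[7] sub  r1, r3, #16 → r1=0xdd
epilogue: pop r3=0xf9, sp=0xcd
epilogue: pop r2=0xcb, sp=0xce
prologue pushed ['r2', 'r3'] at ['0xcd', '0xcc']

MEM = 0xcb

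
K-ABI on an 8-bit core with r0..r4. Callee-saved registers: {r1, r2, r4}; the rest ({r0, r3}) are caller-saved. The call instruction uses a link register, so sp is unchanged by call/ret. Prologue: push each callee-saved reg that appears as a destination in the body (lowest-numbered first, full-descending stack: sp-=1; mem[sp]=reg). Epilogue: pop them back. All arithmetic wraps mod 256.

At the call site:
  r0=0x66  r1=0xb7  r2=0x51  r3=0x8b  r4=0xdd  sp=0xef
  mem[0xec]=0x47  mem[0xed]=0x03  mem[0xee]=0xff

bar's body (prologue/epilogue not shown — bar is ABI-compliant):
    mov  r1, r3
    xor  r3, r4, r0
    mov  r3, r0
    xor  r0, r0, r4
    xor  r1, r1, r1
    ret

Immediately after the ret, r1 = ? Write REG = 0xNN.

REG = 0xb7

prologue: push r1 -> mem[0xee]=0xb7, sp=0xee
body[0] mov  r1, r3 -> r1=0x8b
body[1] xor  r3, r4, r0 -> r3=0xbb
body[2] mov  r3, r0 -> r3=0x66
body[3] xor  r0, r0, r4 -> r0=0xbb
body[4] xor  r1, r1, r1 -> r1=0x00
epilogue: pop r1=0xb7, sp=0xef
r1 is callee-saved -> restored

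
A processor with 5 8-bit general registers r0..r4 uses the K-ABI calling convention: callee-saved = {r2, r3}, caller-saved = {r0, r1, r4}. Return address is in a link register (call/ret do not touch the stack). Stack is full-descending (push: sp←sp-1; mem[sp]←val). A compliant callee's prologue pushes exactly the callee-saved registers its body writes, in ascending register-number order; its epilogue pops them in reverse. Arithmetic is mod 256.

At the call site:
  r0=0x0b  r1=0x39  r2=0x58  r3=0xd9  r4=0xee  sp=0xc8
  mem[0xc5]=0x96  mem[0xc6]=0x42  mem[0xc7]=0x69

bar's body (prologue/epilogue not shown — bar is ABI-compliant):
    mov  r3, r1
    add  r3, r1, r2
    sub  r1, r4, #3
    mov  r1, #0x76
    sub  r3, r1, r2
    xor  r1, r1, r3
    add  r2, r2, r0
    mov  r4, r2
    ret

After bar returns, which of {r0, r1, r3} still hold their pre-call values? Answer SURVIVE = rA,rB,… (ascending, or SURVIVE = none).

prologue: push r2 -> mem[0xc7]=0x58, sp=0xc7
prologue: push r3 -> mem[0xc6]=0xd9, sp=0xc6
body[0] mov  r3, r1 -> r3=0x39
body[1] add  r3, r1, r2 -> r3=0x91
body[2] sub  r1, r4, #3 -> r1=0xeb
body[3] mov  r1, #0x76 -> r1=0x76
body[4] sub  r3, r1, r2 -> r3=0x1e
body[5] xor  r1, r1, r3 -> r1=0x68
body[6] add  r2, r2, r0 -> r2=0x63
body[7] mov  r4, r2 -> r4=0x63
epilogue: pop r3=0xd9, sp=0xc7
epilogue: pop r2=0x58, sp=0xc8
r0: caller-saved, written=False
r1: caller-saved, written=True
r3: callee-saved, written=True

SURVIVE = r0,r3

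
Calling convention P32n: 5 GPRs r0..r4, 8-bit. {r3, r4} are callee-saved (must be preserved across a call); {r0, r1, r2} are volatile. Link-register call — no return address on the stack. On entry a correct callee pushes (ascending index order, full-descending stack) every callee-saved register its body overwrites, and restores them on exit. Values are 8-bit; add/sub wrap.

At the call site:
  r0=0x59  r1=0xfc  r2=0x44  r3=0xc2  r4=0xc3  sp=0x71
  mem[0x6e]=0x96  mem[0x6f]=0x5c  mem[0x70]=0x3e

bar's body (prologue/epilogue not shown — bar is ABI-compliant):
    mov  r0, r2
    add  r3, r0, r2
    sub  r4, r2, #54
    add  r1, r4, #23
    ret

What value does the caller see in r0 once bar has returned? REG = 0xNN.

prologue: push r3 -> mem[0x70]=0xc2, sp=0x70
prologue: push r4 -> mem[0x6f]=0xc3, sp=0x6f
body[0] mov  r0, r2 -> r0=0x44
body[1] add  r3, r0, r2 -> r3=0x88
body[2] sub  r4, r2, #54 -> r4=0x0e
body[3] add  r1, r4, #23 -> r1=0x25
epilogue: pop r4=0xc3, sp=0x70
epilogue: pop r3=0xc2, sp=0x71
r0 is caller-saved -> body value

REG = 0x44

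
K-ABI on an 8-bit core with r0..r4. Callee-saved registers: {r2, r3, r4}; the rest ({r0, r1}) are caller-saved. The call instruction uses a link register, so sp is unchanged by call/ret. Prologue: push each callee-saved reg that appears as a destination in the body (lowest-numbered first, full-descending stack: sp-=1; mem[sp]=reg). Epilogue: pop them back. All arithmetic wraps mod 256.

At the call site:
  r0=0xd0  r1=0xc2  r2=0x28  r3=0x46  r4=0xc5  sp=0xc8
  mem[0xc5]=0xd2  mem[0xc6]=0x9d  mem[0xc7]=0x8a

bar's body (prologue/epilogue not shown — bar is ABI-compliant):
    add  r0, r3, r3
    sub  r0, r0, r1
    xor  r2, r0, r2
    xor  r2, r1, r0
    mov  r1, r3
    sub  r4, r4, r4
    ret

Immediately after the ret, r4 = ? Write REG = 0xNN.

REG = 0xc5

prologue: push r2 -> mem[0xc7]=0x28, sp=0xc7
prologue: push r4 -> mem[0xc6]=0xc5, sp=0xc6
body[0] add  r0, r3, r3 -> r0=0x8c
body[1] sub  r0, r0, r1 -> r0=0xca
body[2] xor  r2, r0, r2 -> r2=0xe2
body[3] xor  r2, r1, r0 -> r2=0x08
body[4] mov  r1, r3 -> r1=0x46
body[5] sub  r4, r4, r4 -> r4=0x00
epilogue: pop r4=0xc5, sp=0xc7
epilogue: pop r2=0x28, sp=0xc8
r4 is callee-saved -> restored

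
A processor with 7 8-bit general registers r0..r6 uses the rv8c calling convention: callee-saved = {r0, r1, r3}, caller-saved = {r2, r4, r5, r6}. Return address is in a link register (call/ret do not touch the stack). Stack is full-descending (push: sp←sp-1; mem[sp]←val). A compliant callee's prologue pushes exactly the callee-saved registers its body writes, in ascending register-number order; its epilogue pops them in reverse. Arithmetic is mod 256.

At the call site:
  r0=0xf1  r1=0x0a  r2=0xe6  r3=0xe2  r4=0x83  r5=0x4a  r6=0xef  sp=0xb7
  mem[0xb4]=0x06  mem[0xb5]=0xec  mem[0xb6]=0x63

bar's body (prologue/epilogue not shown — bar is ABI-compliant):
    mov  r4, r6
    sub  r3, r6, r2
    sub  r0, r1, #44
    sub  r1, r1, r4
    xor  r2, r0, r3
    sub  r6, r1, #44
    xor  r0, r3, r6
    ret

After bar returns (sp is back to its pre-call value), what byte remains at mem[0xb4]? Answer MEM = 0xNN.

prologue: push r0 → mem[0xb6]=0xf1, sp=0xb6
prologue: push r1 → mem[0xb5]=0x0a, sp=0xb5
prologue: push r3 → mem[0xb4]=0xe2, sp=0xb4
body[0] mov  r4, r6 → r4=0xef
body[1] sub  r3, r6, r2 → r3=0x09
body[2] sub  r0, r1, #44 → r0=0xde
body[3] sub  r1, r1, r4 → r1=0x1b
body[4] xor  r2, r0, r3 → r2=0xd7
body[5] sub  r6, r1, #44 → r6=0xef
body[6] xor  r0, r3, r6 → r0=0xe6
epilogue: pop r3=0xe2, sp=0xb5
epilogue: pop r1=0x0a, sp=0xb6
epilogue: pop r0=0xf1, sp=0xb7
prologue pushed ['r0', 'r1', 'r3'] at ['0xb6', '0xb5', '0xb4']

MEM = 0xe2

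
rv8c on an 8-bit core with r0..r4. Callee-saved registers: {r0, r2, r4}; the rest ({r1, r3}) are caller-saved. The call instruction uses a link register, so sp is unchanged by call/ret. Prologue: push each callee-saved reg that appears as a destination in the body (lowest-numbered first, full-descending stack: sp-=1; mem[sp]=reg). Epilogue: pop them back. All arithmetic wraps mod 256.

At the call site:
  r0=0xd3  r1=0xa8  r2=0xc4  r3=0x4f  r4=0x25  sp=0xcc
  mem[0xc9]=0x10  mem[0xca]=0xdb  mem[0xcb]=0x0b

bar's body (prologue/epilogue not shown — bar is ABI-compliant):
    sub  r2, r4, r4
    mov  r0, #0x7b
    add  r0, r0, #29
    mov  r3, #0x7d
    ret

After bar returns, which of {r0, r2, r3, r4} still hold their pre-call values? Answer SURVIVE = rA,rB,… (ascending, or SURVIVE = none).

SURVIVE = r0,r2,r4

prologue: push r0 → mem[0xcb]=0xd3, sp=0xcb
prologue: push r2 → mem[0xca]=0xc4, sp=0xca
body[0] sub  r2, r4, r4 → r2=0x00
body[1] mov  r0, #0x7b → r0=0x7b
body[2] add  r0, r0, #29 → r0=0x98
body[3] mov  r3, #0x7d → r3=0x7d
epilogue: pop r2=0xc4, sp=0xcb
epilogue: pop r0=0xd3, sp=0xcc
r0: callee-saved, written=True
r2: callee-saved, written=True
r3: caller-saved, written=True
r4: callee-saved, written=False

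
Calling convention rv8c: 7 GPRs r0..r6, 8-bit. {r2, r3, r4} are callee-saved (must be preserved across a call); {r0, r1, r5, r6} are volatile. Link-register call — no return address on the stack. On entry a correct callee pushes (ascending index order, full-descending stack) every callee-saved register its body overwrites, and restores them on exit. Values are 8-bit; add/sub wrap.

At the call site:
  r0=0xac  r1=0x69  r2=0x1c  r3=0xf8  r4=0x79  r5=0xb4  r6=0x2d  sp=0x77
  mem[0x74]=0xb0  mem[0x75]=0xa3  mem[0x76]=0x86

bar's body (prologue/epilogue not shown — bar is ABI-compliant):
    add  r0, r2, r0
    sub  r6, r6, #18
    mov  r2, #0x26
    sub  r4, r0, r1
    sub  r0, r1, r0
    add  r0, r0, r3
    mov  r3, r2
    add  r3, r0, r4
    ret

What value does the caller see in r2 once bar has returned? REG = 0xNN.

prologue: push r2 → mem[0x76]=0x1c, sp=0x76
prologue: push r3 → mem[0x75]=0xf8, sp=0x75
prologue: push r4 → mem[0x74]=0x79, sp=0x74
body[0] add  r0, r2, r0 → r0=0xc8
body[1] sub  r6, r6, #18 → r6=0x1b
body[2] mov  r2, #0x26 → r2=0x26
body[3] sub  r4, r0, r1 → r4=0x5f
body[4] sub  r0, r1, r0 → r0=0xa1
body[5] add  r0, r0, r3 → r0=0x99
body[6] mov  r3, r2 → r3=0x26
body[7] add  r3, r0, r4 → r3=0xf8
epilogue: pop r4=0x79, sp=0x75
epilogue: pop r3=0xf8, sp=0x76
epilogue: pop r2=0x1c, sp=0x77
r2 is callee-saved → restored

REG = 0x1c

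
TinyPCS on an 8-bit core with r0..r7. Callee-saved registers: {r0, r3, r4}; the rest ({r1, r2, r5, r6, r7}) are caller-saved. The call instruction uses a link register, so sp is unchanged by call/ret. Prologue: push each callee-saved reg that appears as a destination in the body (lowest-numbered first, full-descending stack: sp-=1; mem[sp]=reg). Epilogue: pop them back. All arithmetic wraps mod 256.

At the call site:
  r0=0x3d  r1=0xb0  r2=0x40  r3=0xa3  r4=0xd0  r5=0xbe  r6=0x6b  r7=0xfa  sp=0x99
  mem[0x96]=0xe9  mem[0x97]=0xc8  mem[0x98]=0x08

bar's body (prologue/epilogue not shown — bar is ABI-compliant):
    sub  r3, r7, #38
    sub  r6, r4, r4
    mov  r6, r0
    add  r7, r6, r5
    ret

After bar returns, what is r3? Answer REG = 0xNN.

REG = 0xa3

prologue: push r3 → mem[0x98]=0xa3, sp=0x98
body[0] sub  r3, r7, #38 → r3=0xd4
body[1] sub  r6, r4, r4 → r6=0x00
body[2] mov  r6, r0 → r6=0x3d
body[3] add  r7, r6, r5 → r7=0xfb
epilogue: pop r3=0xa3, sp=0x99
r3 is callee-saved → restored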